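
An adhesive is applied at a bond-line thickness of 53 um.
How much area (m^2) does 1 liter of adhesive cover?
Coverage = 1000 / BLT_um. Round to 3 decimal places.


Coverage = 1000 / 53 = 18.868 m^2

18.868


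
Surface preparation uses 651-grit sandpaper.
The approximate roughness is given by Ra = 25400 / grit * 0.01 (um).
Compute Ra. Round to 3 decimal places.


Ra = 25400 / 651 * 0.01
= 254 / 651
= 0.390 um

0.390


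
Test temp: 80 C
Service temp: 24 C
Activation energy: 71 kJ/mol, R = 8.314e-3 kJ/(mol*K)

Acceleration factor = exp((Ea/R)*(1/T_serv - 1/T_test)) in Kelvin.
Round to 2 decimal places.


AF = exp((71/0.008314)*(1/297.15 - 1/353.15))
= 95.32

95.32


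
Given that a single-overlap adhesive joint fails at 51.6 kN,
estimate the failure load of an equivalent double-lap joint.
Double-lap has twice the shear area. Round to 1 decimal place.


Double-lap factor = 2
Expected load = 51.6 * 2 = 103.2 kN

103.2


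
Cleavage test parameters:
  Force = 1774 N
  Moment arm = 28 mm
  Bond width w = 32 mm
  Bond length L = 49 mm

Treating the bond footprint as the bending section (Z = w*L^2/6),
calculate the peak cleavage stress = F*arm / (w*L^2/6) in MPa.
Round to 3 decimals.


M = 1774 * 28 = 49672 N*mm
Z = 32 * 49^2 / 6 = 76832 / 6 mm^3
sigma = M / Z = 6 * 49672 / 76832 = 298032 / 76832
= 3.879 MPa

3.879


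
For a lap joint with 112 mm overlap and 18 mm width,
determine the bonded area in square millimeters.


Area = 112 * 18 = 2016 mm^2

2016


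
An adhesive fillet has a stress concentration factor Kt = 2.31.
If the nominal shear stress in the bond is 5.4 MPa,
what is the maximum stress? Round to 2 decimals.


Max stress = 5.4 * 2.31 = 12.47 MPa

12.47


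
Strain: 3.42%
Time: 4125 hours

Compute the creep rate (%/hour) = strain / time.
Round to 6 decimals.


Creep rate = 3.42 / 4125
= 0.000829 %/h

0.000829


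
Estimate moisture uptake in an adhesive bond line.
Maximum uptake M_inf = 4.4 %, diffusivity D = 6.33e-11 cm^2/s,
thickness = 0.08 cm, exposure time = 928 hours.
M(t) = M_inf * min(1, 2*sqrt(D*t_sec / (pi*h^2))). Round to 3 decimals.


Convert time: 928 h = 3340800 s
ratio = min(1, 2*sqrt(6.33e-11*3340800/(pi*0.08^2)))
= 0.205113
M(t) = 4.4 * 0.205113 = 0.902%

0.902


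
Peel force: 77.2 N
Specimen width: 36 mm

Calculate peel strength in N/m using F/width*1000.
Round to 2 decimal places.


Peel strength = 77.2 / 36 * 1000 = 2144.44 N/m

2144.44


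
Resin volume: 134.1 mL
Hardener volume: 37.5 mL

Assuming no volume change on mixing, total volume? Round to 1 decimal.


V_total = 134.1 + 37.5 = 171.6 mL

171.6


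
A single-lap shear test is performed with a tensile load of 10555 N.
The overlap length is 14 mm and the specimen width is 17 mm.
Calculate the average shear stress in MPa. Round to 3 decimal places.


Shear stress = F / (overlap * width)
= 10555 / (14 * 17)
= 10555 / 238
= 44.349 MPa

44.349


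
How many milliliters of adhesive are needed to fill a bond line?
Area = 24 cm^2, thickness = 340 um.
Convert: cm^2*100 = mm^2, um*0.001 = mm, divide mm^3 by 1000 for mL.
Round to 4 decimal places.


= (24 * 100) * (340 * 0.001) / 1000
= 0.8160 mL

0.8160


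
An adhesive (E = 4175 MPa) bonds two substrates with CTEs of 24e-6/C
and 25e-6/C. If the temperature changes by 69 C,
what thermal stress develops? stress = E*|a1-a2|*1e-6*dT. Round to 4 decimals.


Stress = 4175 * |24 - 25| * 1e-6 * 69
= 0.2881 MPa

0.2881


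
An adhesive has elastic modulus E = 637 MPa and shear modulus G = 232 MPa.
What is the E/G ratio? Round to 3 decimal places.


E/G = 637 / 232 = 2.746

2.746


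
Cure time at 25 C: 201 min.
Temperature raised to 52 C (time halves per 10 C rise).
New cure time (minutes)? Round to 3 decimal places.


Acceleration factor = 2^(27/10) = 6.4980
New time = 201 / 6.4980 = 30.933 min

30.933


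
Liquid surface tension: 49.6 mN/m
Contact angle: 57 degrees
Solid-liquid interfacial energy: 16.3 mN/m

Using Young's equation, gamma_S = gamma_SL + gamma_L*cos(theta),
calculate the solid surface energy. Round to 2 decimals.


gamma_S = 16.3 + 49.6 * cos(57)
= 43.31 mN/m

43.31


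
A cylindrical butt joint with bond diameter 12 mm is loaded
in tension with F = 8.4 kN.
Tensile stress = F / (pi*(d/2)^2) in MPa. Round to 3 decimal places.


Area = pi * (12/2)^2 = 113.0973 mm^2
Stress = 8.4*1000 / 113.0973
= 74.272 MPa

74.272


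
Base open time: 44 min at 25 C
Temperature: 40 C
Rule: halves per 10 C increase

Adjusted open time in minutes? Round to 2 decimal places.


Acceleration = 2^((40-25)/10) = 2.8284
Open time = 44 / 2.8284 = 15.56 min

15.56


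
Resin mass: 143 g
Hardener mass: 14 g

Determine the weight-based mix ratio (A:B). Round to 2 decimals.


Ratio = 143 / 14 = 10.21

10.21


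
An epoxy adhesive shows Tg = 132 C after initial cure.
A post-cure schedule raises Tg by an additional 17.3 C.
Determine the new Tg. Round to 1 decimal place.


New Tg = 132 + 17.3
= 149.3 C

149.3


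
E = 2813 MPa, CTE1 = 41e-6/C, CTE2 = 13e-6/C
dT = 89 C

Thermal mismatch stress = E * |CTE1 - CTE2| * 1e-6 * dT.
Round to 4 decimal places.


= 2813 * 28e-6 * 89
= 7.0100 MPa

7.0100


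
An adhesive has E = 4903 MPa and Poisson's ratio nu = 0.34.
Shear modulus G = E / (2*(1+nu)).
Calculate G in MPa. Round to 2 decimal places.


G = 4903 / (2*(1+0.34))
= 4903 / 2.68
= 1829.48 MPa

1829.48


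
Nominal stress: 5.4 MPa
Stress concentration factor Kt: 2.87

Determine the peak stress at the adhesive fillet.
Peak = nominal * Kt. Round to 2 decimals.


Peak stress = 5.4 * 2.87
= 15.50 MPa

15.50


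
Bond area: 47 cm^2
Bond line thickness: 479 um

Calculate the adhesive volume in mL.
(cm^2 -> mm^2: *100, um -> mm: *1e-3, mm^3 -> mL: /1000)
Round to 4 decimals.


V = 47*100 * 479*1e-3 / 1000
= 2.2513 mL

2.2513


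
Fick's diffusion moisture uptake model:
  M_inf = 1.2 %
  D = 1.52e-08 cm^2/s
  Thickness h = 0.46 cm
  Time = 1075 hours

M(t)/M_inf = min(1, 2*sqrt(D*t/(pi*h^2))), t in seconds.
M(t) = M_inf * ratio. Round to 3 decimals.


t_sec = 1075 * 3600 = 3870000
ratio = 2*sqrt(1.52e-08*3870000/(pi*0.46^2))
= min(1, 0.594942)
= 0.594942
M(t) = 1.2 * 0.594942 = 0.714 %

0.714


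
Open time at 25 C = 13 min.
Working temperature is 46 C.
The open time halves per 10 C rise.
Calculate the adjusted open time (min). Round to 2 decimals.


factor = 2^((46 - 25) / 10) = 4.2871
ot = 13 / 4.2871 = 3.03 min

3.03


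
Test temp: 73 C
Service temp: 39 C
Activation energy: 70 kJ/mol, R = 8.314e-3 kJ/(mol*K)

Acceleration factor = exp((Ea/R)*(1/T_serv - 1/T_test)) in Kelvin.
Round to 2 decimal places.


AF = exp((70/0.008314)*(1/312.15 - 1/346.15))
= 14.14

14.14


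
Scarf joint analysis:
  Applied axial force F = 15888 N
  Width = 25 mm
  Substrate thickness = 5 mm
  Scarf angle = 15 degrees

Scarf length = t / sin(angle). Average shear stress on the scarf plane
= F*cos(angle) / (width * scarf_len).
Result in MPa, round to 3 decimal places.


Scarf length = 5 / sin(15 deg) = 19.3185 mm
cos(15 deg) = 0.965926
Shear = 15888 * 0.965926 / (25 * 19.3185)
= 31.776 MPa

31.776


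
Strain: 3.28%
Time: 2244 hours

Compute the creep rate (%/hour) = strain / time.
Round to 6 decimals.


Creep rate = 3.28 / 2244
= 0.001462 %/h

0.001462


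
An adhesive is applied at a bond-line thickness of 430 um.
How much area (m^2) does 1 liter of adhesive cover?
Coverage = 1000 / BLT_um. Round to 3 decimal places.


Coverage = 1000 / 430 = 2.326 m^2

2.326


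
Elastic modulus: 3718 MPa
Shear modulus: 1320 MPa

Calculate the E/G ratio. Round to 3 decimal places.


E / G = 3718 / 1320 = 2.817

2.817


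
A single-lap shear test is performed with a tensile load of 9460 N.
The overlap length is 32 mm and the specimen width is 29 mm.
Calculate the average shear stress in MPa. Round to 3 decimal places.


Shear stress = F / (overlap * width)
= 9460 / (32 * 29)
= 9460 / 928
= 10.194 MPa

10.194


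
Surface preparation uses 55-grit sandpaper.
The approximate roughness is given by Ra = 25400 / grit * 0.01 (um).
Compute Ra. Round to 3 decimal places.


Ra = 25400 / 55 * 0.01
= 254 / 55
= 4.618 um

4.618


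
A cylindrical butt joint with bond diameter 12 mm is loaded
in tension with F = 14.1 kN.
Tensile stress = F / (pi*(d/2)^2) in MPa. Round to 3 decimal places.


Area = pi * (12/2)^2 = 113.0973 mm^2
Stress = 14.1*1000 / 113.0973
= 124.671 MPa

124.671


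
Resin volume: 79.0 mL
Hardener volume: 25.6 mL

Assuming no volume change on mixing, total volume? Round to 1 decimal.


V_total = 79.0 + 25.6 = 104.6 mL

104.6


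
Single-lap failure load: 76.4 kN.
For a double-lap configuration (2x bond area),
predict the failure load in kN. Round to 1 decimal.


Failure load = 76.4 * 2 = 152.8 kN

152.8


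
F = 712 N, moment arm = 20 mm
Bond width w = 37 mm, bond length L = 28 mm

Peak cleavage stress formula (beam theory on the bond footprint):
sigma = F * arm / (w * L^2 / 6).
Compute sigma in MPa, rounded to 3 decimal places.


sigma = (712 * 20) / (37 * 784 / 6)
= 14240 * 6 / 29008
= 85440 / 29008
= 2.945 MPa

2.945


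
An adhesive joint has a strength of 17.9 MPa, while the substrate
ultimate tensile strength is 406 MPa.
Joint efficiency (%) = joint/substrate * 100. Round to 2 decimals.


Efficiency = 17.9 / 406 * 100
= 4.41%

4.41


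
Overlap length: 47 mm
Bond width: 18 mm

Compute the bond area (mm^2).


Bond area = 47 * 18 = 846 mm^2

846


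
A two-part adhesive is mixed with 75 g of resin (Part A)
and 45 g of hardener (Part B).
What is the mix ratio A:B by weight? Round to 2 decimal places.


Mix ratio = mass_A / mass_B
= 75 / 45
= 1.67

1.67


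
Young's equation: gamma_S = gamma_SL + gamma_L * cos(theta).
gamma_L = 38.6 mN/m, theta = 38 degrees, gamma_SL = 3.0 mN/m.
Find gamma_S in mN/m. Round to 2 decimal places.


cos(38 deg) = 0.788011
gamma_S = 3.0 + 38.6 * 0.788011
= 33.42 mN/m

33.42


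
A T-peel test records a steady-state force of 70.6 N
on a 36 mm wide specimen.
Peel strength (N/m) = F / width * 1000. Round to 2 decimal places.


Peel strength = 70.6 / 36 * 1000
= 1961.11 N/m

1961.11


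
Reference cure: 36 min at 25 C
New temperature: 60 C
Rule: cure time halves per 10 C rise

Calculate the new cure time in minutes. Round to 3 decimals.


factor = 2^((60-25)/10) = 11.3137
t_new = 36 / 11.3137 = 3.182 min

3.182


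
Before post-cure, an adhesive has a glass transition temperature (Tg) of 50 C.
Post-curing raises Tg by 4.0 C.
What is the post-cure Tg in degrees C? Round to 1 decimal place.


Tg_post = Tg_base + delta_Tg
= 50 + 4.0
= 54.0 C

54.0


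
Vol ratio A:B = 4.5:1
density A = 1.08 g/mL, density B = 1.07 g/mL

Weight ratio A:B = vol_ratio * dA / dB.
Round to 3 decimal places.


Weight ratio = 4.5 * 1.08 / 1.07
= 4.542

4.542


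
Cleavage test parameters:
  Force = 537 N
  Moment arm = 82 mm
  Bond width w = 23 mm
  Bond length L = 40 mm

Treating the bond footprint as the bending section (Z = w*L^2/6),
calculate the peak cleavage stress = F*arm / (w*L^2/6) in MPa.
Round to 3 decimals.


M = 537 * 82 = 44034 N*mm
Z = 23 * 40^2 / 6 = 36800 / 6 mm^3
sigma = M / Z = 6 * 44034 / 36800 = 264204 / 36800
= 7.179 MPa

7.179


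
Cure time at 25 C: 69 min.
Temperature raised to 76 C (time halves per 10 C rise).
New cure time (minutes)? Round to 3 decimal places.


Acceleration factor = 2^(51/10) = 34.2968
New time = 69 / 34.2968 = 2.012 min

2.012


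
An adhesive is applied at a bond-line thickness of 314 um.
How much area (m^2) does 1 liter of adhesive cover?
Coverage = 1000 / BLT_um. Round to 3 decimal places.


Coverage = 1000 / 314 = 3.185 m^2

3.185


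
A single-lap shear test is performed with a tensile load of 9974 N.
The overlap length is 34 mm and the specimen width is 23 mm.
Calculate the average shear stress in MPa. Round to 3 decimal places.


Shear stress = F / (overlap * width)
= 9974 / (34 * 23)
= 9974 / 782
= 12.754 MPa

12.754


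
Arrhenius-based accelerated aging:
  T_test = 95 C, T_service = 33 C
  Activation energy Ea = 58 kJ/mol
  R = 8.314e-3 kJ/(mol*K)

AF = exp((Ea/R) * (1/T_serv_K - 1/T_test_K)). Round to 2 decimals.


T_test_K = 368.15, T_serv_K = 306.15
AF = exp((58/8.314e-3) * (1/306.15 - 1/368.15))
= 46.41

46.41


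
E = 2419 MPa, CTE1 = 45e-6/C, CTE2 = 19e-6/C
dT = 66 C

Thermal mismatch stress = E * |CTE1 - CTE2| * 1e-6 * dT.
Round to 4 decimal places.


= 2419 * 26e-6 * 66
= 4.1510 MPa

4.1510


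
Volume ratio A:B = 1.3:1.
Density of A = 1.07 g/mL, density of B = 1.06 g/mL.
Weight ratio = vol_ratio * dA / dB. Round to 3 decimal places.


Wt ratio = 1.3 * 1.07 / 1.06
= 1.312

1.312


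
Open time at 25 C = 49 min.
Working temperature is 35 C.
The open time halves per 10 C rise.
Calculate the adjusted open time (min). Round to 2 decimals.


factor = 2^((35 - 25) / 10) = 2.0000
ot = 49 / 2.0000 = 24.50 min

24.50


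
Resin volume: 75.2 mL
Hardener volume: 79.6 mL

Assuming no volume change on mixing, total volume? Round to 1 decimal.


V_total = 75.2 + 79.6 = 154.8 mL

154.8


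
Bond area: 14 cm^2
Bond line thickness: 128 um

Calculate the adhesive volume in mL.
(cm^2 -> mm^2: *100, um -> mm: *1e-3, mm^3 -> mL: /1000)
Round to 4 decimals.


V = 14*100 * 128*1e-3 / 1000
= 0.1792 mL

0.1792


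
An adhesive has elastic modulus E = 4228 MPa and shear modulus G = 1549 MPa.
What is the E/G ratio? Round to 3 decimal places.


E/G = 4228 / 1549 = 2.730

2.730


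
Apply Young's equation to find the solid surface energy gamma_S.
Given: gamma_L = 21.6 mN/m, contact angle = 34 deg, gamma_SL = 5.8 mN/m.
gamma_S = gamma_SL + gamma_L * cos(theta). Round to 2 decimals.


theta_rad = 34 * pi/180 = 0.593412
gamma_S = 5.8 + 21.6 * cos(0.593412)
= 23.71 mN/m

23.71


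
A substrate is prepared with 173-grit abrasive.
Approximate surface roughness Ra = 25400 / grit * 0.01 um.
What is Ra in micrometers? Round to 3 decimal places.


Ra = 25400 / 173 * 0.01 = 1.468 um

1.468


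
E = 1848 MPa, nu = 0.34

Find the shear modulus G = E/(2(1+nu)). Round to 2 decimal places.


G = 1848 / (2 * 1.34)
= 689.55 MPa

689.55


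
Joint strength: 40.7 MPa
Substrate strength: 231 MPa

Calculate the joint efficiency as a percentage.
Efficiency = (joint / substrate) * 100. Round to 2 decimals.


Efficiency = (40.7 / 231) * 100 = 17.62%

17.62


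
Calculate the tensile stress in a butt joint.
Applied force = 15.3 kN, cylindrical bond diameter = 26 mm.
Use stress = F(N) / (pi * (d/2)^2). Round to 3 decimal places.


A = pi * 13.0^2 = 530.9292 mm^2
sigma = 15300.0 / 530.9292 = 28.817 MPa

28.817


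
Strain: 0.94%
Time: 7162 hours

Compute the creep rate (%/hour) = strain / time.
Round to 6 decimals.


Creep rate = 0.94 / 7162
= 0.000131 %/h

0.000131


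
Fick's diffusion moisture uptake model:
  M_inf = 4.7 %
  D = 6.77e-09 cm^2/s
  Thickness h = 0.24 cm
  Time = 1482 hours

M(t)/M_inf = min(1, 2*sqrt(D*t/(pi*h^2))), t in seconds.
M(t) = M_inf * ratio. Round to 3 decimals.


t_sec = 1482 * 3600 = 5335200
ratio = 2*sqrt(6.77e-09*5335200/(pi*0.24^2))
= min(1, 0.893539)
= 0.893539
M(t) = 4.7 * 0.893539 = 4.200 %

4.200


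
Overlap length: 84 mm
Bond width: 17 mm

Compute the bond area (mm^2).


Bond area = 84 * 17 = 1428 mm^2

1428


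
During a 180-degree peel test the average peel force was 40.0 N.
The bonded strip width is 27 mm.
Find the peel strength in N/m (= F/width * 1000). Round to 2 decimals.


Peel strength = F/width * 1000
= 40.0 / 27 * 1000
= 1481.48 N/m

1481.48


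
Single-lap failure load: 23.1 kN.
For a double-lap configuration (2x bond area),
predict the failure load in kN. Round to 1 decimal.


Failure load = 23.1 * 2 = 46.2 kN

46.2


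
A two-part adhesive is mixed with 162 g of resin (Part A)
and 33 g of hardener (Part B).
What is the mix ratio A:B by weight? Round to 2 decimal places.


Mix ratio = mass_A / mass_B
= 162 / 33
= 4.91

4.91


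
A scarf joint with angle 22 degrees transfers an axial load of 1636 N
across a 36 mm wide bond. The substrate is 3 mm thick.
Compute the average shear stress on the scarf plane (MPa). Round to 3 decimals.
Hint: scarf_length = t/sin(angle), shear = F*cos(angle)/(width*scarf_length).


scarf_length = 3 / sin(22 deg) = 8.0084 mm
cos(22 deg) = 0.927184
shear stress = 1636 * 0.927184 / (36 * 8.0084)
= 5.261 MPa

5.261


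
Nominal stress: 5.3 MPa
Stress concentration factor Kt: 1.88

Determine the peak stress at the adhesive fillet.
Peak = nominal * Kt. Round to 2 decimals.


Peak stress = 5.3 * 1.88
= 9.96 MPa

9.96


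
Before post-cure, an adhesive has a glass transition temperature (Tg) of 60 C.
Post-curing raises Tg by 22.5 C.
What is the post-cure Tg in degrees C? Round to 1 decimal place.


Tg_post = Tg_base + delta_Tg
= 60 + 22.5
= 82.5 C

82.5


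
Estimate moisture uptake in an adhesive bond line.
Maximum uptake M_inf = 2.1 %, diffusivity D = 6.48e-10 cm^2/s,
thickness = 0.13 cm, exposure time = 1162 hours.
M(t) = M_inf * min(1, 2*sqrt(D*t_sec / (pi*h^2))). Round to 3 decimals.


Convert time: 1162 h = 4183200 s
ratio = min(1, 2*sqrt(6.48e-10*4183200/(pi*0.13^2)))
= 0.451912
M(t) = 2.1 * 0.451912 = 0.949%

0.949


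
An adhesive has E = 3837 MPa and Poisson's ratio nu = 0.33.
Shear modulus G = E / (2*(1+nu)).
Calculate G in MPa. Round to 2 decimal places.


G = 3837 / (2*(1+0.33))
= 3837 / 2.66
= 1442.48 MPa

1442.48


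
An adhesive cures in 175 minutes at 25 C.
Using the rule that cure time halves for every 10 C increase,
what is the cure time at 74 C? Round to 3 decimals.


Factor = 2^((74 - 25) / 10) = 29.8571
Cure time = 175 / 29.8571
= 5.861 minutes

5.861


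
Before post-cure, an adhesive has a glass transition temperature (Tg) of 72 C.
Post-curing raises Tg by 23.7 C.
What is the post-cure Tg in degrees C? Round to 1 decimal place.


Tg_post = Tg_base + delta_Tg
= 72 + 23.7
= 95.7 C

95.7


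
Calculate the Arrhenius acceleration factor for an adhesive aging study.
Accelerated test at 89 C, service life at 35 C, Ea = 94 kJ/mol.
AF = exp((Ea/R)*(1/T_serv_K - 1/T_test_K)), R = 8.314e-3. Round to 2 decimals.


T_test = 362.15 K, T_serv = 308.15 K
Ea/R = 94 / 0.008314 = 11306.23
AF = exp(11306.23 * (1/308.15 - 1/362.15))
= 237.68

237.68


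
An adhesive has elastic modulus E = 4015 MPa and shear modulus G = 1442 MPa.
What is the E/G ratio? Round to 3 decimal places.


E/G = 4015 / 1442 = 2.784

2.784


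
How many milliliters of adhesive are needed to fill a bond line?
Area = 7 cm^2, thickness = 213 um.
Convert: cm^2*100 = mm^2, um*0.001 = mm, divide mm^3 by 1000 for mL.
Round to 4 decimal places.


= (7 * 100) * (213 * 0.001) / 1000
= 0.1491 mL

0.1491


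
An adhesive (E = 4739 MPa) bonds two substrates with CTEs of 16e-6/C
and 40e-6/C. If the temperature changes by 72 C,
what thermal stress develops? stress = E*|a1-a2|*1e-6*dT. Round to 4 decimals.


Stress = 4739 * |16 - 40| * 1e-6 * 72
= 8.1890 MPa

8.1890


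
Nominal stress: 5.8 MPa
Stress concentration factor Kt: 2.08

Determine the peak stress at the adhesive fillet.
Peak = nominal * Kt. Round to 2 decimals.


Peak stress = 5.8 * 2.08
= 12.06 MPa

12.06


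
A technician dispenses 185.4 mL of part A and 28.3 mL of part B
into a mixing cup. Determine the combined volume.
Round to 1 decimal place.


Combined volume = 185.4 + 28.3
= 213.7 mL

213.7


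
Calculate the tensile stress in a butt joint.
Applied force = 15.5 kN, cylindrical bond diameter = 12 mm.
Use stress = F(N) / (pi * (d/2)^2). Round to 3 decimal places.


A = pi * 6.0^2 = 113.0973 mm^2
sigma = 15500.0 / 113.0973 = 137.050 MPa

137.050


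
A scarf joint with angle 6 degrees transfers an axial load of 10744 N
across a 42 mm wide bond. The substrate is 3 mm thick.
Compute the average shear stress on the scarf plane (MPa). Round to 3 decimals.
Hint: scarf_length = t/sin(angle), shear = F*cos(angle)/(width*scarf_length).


scarf_length = 3 / sin(6 deg) = 28.7003 mm
cos(6 deg) = 0.994522
shear stress = 10744 * 0.994522 / (42 * 28.7003)
= 8.864 MPa

8.864


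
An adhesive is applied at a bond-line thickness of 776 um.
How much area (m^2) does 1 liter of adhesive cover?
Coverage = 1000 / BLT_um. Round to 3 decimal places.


Coverage = 1000 / 776 = 1.289 m^2

1.289


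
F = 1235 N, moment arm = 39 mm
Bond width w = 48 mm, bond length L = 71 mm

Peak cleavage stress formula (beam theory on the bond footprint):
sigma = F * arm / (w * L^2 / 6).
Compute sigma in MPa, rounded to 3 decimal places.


sigma = (1235 * 39) / (48 * 5041 / 6)
= 48165 * 6 / 241968
= 288990 / 241968
= 1.194 MPa

1.194


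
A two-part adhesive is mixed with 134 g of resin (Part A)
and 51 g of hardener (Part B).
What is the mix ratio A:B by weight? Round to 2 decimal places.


Mix ratio = mass_A / mass_B
= 134 / 51
= 2.63

2.63


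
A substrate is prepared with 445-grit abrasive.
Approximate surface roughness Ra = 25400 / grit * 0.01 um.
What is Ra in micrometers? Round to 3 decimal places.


Ra = 25400 / 445 * 0.01 = 0.571 um

0.571


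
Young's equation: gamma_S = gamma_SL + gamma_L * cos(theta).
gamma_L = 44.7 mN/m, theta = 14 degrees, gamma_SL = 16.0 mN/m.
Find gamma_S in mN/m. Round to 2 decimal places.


cos(14 deg) = 0.970296
gamma_S = 16.0 + 44.7 * 0.970296
= 59.37 mN/m

59.37


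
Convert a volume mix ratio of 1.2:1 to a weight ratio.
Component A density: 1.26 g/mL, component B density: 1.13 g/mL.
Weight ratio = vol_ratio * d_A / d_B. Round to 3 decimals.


= 1.2 * 1.26 / 1.13 = 1.338

1.338


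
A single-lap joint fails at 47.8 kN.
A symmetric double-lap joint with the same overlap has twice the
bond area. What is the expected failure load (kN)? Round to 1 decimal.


Double-lap load = 2 * 47.8 = 95.6 kN

95.6


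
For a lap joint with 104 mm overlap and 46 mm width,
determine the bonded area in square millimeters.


Area = 104 * 46 = 4784 mm^2

4784


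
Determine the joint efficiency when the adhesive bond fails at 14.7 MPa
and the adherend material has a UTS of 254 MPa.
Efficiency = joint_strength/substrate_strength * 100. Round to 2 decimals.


Joint efficiency = 14.7 / 254 * 100
= 5.79%

5.79


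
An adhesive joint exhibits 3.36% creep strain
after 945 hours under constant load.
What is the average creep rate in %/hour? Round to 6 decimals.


Creep rate = strain / time
= 3.36 / 945
= 0.003556 %/h

0.003556


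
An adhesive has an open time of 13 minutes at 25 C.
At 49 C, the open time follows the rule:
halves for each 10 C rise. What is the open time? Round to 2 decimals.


Factor = 2^((49-25)/10) = 5.2780
Open time = 13 / 5.2780 = 2.46 min

2.46


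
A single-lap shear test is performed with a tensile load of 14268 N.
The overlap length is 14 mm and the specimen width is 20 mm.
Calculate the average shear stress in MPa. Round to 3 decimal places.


Shear stress = F / (overlap * width)
= 14268 / (14 * 20)
= 14268 / 280
= 50.957 MPa

50.957


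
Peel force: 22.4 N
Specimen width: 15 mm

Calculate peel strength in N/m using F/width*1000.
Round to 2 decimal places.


Peel strength = 22.4 / 15 * 1000 = 1493.33 N/m

1493.33


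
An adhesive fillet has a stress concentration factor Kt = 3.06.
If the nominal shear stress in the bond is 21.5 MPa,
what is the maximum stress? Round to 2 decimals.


Max stress = 21.5 * 3.06 = 65.79 MPa

65.79


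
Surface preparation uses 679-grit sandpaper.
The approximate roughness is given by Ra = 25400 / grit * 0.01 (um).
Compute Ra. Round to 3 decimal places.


Ra = 25400 / 679 * 0.01
= 254 / 679
= 0.374 um

0.374


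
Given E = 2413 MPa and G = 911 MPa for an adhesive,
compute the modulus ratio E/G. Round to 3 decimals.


E/G ratio = 2413 / 911 = 2.649

2.649


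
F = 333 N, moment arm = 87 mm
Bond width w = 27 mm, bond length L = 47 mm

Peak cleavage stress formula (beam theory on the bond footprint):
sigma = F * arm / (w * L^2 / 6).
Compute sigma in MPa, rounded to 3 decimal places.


sigma = (333 * 87) / (27 * 2209 / 6)
= 28971 * 6 / 59643
= 173826 / 59643
= 2.914 MPa

2.914


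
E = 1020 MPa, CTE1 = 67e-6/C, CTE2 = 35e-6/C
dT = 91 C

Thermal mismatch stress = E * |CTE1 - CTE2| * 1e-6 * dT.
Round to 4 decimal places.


= 1020 * 32e-6 * 91
= 2.9702 MPa

2.9702


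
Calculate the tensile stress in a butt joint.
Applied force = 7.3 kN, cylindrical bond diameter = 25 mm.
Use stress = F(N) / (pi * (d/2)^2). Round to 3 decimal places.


A = pi * 12.5^2 = 490.8739 mm^2
sigma = 7300.0 / 490.8739 = 14.871 MPa

14.871


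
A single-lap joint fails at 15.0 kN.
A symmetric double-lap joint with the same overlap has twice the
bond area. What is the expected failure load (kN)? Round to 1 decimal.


Double-lap load = 2 * 15.0 = 30.0 kN

30.0


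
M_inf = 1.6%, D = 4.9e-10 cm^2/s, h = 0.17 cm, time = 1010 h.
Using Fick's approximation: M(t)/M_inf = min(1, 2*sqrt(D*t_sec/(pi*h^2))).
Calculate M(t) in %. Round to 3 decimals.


t = 3636000 s
ratio = min(1, 2*sqrt(4.9e-10*3636000/(pi*0.0289)))
= 0.280166
M(t) = 1.6 * 0.280166 = 0.448%

0.448


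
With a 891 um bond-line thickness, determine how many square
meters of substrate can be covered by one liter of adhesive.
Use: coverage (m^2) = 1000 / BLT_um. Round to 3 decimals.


Coverage = 1000 / 891 = 1.122 m^2

1.122


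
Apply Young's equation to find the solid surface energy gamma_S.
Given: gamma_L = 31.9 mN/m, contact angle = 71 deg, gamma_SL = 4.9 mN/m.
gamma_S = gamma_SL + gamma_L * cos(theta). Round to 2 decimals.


theta_rad = 71 * pi/180 = 1.239184
gamma_S = 4.9 + 31.9 * cos(1.239184)
= 15.29 mN/m

15.29


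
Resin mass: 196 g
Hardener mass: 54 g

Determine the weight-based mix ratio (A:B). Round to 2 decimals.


Ratio = 196 / 54 = 3.63

3.63


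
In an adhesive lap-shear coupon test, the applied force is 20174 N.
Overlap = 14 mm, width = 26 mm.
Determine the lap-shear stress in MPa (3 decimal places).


stress = F / (overlap * width)
= 20174 / (14 * 26)
= 55.423 MPa

55.423


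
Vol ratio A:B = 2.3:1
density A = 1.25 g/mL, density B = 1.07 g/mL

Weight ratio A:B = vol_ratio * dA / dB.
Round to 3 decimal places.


Weight ratio = 2.3 * 1.25 / 1.07
= 2.687

2.687


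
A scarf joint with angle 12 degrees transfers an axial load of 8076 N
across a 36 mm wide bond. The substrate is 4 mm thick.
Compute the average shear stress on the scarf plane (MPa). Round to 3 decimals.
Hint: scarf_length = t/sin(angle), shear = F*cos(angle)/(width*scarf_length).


scarf_length = 4 / sin(12 deg) = 19.2389 mm
cos(12 deg) = 0.978148
shear stress = 8076 * 0.978148 / (36 * 19.2389)
= 11.406 MPa

11.406


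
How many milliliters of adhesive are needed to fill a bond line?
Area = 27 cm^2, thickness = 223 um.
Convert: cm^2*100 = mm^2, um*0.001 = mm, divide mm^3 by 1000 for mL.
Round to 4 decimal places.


= (27 * 100) * (223 * 0.001) / 1000
= 0.6021 mL

0.6021


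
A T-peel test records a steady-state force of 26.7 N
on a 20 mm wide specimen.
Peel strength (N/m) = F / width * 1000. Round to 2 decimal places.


Peel strength = 26.7 / 20 * 1000
= 1335.00 N/m

1335.00


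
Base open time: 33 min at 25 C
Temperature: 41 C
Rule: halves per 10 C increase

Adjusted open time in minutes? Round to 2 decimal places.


Acceleration = 2^((41-25)/10) = 3.0314
Open time = 33 / 3.0314 = 10.89 min

10.89


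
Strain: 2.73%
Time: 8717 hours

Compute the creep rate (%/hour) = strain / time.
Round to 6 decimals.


Creep rate = 2.73 / 8717
= 0.000313 %/h

0.000313


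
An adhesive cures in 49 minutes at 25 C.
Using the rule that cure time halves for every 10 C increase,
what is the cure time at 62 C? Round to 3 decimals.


Factor = 2^((62 - 25) / 10) = 12.9960
Cure time = 49 / 12.9960
= 3.770 minutes

3.770


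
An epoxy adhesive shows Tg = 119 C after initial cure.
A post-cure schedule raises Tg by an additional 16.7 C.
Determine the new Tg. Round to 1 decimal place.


New Tg = 119 + 16.7
= 135.7 C

135.7


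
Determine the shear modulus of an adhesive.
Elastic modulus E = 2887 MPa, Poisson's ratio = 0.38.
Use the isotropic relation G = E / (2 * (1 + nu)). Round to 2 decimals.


G = 2887 / (2*(1+0.38)) = 2887 / 2.76
= 1046.01 MPa

1046.01


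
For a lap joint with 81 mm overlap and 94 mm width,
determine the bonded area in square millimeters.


Area = 81 * 94 = 7614 mm^2

7614


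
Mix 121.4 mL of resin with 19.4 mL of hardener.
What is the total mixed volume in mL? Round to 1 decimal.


Total = 121.4 + 19.4 = 140.8 mL

140.8


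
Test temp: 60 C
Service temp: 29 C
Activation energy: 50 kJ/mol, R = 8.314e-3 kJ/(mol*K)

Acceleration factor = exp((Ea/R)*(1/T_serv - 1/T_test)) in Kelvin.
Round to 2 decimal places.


AF = exp((50/0.008314)*(1/302.15 - 1/333.15))
= 6.37

6.37


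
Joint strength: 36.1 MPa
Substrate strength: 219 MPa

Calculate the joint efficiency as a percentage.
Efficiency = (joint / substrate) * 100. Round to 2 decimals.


Efficiency = (36.1 / 219) * 100 = 16.48%

16.48


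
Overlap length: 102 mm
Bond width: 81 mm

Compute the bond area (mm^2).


Bond area = 102 * 81 = 8262 mm^2

8262


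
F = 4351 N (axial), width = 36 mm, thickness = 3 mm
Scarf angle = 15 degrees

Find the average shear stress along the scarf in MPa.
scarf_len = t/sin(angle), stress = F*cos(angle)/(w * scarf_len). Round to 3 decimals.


scarf_len = 3/sin(15 deg) = 11.5911
cos(15 deg) = 0.965926
stress = 4351*0.965926/(36*11.5911) = 10.072 MPa

10.072


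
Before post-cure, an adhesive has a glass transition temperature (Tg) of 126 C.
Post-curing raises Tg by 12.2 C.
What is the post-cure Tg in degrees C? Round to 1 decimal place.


Tg_post = Tg_base + delta_Tg
= 126 + 12.2
= 138.2 C

138.2


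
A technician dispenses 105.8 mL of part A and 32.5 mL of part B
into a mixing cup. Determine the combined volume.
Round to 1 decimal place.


Combined volume = 105.8 + 32.5
= 138.3 mL

138.3


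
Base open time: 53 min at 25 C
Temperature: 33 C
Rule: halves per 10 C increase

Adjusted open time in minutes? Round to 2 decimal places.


Acceleration = 2^((33-25)/10) = 1.7411
Open time = 53 / 1.7411 = 30.44 min

30.44


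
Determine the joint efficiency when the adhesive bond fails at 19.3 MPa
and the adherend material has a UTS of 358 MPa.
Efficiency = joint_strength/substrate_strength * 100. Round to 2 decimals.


Joint efficiency = 19.3 / 358 * 100
= 5.39%

5.39


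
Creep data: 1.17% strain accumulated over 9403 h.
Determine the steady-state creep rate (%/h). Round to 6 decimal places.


Rate = 1.17 / 9403 = 0.000124 %/h

0.000124


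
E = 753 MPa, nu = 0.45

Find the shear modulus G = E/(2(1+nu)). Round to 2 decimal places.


G = 753 / (2 * 1.45)
= 259.66 MPa

259.66


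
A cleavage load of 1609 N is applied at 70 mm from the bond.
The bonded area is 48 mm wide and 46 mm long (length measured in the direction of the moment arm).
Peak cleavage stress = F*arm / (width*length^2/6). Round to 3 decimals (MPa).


Moment = 1609 * 70 = 112630 N*mm
Section modulus = 48 * 2116 / 6 = 101568 / 6 mm^3
Stress = 112630 / (101568 / 6) = 675780 / 101568
= 6.653 MPa

6.653


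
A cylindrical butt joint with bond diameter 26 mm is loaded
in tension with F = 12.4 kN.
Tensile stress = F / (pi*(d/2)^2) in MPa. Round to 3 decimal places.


Area = pi * (26/2)^2 = 530.9292 mm^2
Stress = 12.4*1000 / 530.9292
= 23.355 MPa

23.355


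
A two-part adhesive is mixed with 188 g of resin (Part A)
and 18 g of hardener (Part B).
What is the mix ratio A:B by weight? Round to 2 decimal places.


Mix ratio = mass_A / mass_B
= 188 / 18
= 10.44

10.44


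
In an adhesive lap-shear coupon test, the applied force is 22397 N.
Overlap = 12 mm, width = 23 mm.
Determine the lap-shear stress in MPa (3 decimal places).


stress = F / (overlap * width)
= 22397 / (12 * 23)
= 81.149 MPa

81.149


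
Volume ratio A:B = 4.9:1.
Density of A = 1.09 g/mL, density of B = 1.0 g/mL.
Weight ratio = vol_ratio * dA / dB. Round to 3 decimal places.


Wt ratio = 4.9 * 1.09 / 1.0
= 5.341

5.341


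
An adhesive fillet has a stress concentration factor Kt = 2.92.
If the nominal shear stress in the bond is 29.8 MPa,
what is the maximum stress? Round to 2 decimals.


Max stress = 29.8 * 2.92 = 87.02 MPa

87.02


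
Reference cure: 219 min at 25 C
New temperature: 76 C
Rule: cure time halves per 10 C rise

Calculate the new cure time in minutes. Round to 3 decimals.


factor = 2^((76-25)/10) = 34.2968
t_new = 219 / 34.2968 = 6.385 min

6.385


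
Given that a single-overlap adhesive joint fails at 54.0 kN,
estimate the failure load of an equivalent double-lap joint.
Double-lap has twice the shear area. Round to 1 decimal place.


Double-lap factor = 2
Expected load = 54.0 * 2 = 108.0 kN

108.0


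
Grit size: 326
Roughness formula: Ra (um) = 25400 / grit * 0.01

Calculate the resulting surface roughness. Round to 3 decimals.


Ra = 25400 / 326 * 0.01
= 0.779 um

0.779


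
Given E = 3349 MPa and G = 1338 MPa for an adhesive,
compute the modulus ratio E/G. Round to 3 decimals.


E/G ratio = 3349 / 1338 = 2.503

2.503


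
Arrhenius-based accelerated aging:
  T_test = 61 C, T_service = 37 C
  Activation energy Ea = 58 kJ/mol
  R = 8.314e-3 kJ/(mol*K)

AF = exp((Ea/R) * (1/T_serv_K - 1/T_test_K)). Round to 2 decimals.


T_test_K = 334.15, T_serv_K = 310.15
AF = exp((58/8.314e-3) * (1/310.15 - 1/334.15))
= 5.03

5.03


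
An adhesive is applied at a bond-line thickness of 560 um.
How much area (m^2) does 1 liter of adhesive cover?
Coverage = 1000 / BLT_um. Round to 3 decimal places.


Coverage = 1000 / 560 = 1.786 m^2

1.786


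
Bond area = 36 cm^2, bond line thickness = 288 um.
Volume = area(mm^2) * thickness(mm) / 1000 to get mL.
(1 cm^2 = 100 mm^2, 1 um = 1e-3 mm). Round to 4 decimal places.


area_mm2 = 36 * 100 = 3600
blt_mm = 288 * 1e-3 = 0.288
vol_mm3 = 3600 * 0.288 = 1036.8
vol_mL = 1036.8 / 1000 = 1.0368 mL

1.0368


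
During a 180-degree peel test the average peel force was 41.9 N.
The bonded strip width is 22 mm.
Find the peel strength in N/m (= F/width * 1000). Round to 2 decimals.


Peel strength = F/width * 1000
= 41.9 / 22 * 1000
= 1904.55 N/m

1904.55


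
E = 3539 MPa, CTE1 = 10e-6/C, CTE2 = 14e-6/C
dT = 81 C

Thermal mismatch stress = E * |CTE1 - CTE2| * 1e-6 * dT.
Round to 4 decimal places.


= 3539 * 4e-6 * 81
= 1.1466 MPa

1.1466


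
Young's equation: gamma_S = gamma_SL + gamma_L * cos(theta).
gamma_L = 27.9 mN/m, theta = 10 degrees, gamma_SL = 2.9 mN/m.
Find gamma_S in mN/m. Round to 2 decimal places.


cos(10 deg) = 0.984808
gamma_S = 2.9 + 27.9 * 0.984808
= 30.38 mN/m

30.38


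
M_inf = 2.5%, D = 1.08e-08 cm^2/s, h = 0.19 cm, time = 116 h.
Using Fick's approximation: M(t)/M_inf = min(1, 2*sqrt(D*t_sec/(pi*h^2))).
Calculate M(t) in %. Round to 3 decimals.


t = 417600 s
ratio = min(1, 2*sqrt(1.08e-08*417600/(pi*0.0361)))
= 0.398835
M(t) = 2.5 * 0.398835 = 0.997%

0.997


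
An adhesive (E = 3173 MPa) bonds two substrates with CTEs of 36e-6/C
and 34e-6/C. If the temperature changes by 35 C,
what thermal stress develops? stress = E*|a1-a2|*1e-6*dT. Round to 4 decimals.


Stress = 3173 * |36 - 34| * 1e-6 * 35
= 0.2221 MPa

0.2221


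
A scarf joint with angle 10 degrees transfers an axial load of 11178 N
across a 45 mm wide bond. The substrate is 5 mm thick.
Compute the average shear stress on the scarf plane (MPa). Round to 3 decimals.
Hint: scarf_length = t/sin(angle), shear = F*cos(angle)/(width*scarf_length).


scarf_length = 5 / sin(10 deg) = 28.7939 mm
cos(10 deg) = 0.984808
shear stress = 11178 * 0.984808 / (45 * 28.7939)
= 8.496 MPa

8.496


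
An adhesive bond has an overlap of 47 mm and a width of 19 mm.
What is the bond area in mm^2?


Bond area = overlap * width
= 47 * 19
= 893 mm^2

893


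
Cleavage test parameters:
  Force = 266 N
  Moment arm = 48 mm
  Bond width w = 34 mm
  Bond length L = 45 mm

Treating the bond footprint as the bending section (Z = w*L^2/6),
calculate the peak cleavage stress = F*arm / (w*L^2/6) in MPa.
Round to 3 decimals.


M = 266 * 48 = 12768 N*mm
Z = 34 * 45^2 / 6 = 68850 / 6 mm^3
sigma = M / Z = 6 * 12768 / 68850 = 76608 / 68850
= 1.113 MPa

1.113


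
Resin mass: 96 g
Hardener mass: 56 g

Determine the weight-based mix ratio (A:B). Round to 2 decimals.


Ratio = 96 / 56 = 1.71

1.71


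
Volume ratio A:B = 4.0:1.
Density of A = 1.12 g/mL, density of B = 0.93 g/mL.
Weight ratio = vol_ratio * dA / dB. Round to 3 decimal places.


Wt ratio = 4.0 * 1.12 / 0.93
= 4.817

4.817


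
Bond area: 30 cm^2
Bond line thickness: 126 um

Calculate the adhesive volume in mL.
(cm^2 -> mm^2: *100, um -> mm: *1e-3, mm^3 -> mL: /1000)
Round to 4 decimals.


V = 30*100 * 126*1e-3 / 1000
= 0.3780 mL

0.3780


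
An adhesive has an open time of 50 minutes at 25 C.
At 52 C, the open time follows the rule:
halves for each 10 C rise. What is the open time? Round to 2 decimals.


Factor = 2^((52-25)/10) = 6.4980
Open time = 50 / 6.4980 = 7.69 min

7.69


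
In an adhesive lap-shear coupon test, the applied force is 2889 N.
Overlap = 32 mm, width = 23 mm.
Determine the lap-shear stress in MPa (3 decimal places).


stress = F / (overlap * width)
= 2889 / (32 * 23)
= 3.925 MPa

3.925


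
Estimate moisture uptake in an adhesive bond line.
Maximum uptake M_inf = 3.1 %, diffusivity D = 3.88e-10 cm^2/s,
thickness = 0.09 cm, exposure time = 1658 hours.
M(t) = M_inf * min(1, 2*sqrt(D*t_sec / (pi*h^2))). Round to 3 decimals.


Convert time: 1658 h = 5968800 s
ratio = min(1, 2*sqrt(3.88e-10*5968800/(pi*0.09^2)))
= 0.603354
M(t) = 3.1 * 0.603354 = 1.870%

1.870


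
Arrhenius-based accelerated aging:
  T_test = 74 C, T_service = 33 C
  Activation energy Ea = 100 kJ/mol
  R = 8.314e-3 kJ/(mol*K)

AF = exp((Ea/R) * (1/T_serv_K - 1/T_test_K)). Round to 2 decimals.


T_test_K = 347.15, T_serv_K = 306.15
AF = exp((100/8.314e-3) * (1/306.15 - 1/347.15))
= 103.55

103.55


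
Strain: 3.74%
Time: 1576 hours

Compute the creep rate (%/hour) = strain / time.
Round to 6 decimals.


Creep rate = 3.74 / 1576
= 0.002373 %/h

0.002373


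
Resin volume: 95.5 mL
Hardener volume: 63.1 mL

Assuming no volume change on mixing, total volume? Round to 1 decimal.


V_total = 95.5 + 63.1 = 158.6 mL

158.6


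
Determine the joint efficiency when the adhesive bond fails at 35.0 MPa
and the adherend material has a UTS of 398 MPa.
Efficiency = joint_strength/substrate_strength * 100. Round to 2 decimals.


Joint efficiency = 35.0 / 398 * 100
= 8.79%

8.79


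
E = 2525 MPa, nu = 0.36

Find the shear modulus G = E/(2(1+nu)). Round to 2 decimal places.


G = 2525 / (2 * 1.36)
= 928.31 MPa

928.31


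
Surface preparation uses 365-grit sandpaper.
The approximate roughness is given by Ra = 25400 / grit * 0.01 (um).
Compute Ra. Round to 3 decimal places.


Ra = 25400 / 365 * 0.01
= 254 / 365
= 0.696 um

0.696


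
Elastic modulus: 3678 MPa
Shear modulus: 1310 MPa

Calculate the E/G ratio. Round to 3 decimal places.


E / G = 3678 / 1310 = 2.808

2.808


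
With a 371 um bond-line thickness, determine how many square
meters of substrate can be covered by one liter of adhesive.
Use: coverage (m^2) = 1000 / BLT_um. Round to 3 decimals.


Coverage = 1000 / 371 = 2.695 m^2

2.695


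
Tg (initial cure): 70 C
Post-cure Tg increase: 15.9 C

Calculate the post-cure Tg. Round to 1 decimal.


Post-cure Tg = 70 + 15.9 = 85.9 C

85.9


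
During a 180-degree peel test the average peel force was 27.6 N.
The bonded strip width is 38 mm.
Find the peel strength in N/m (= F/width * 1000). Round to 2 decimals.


Peel strength = F/width * 1000
= 27.6 / 38 * 1000
= 726.32 N/m

726.32
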